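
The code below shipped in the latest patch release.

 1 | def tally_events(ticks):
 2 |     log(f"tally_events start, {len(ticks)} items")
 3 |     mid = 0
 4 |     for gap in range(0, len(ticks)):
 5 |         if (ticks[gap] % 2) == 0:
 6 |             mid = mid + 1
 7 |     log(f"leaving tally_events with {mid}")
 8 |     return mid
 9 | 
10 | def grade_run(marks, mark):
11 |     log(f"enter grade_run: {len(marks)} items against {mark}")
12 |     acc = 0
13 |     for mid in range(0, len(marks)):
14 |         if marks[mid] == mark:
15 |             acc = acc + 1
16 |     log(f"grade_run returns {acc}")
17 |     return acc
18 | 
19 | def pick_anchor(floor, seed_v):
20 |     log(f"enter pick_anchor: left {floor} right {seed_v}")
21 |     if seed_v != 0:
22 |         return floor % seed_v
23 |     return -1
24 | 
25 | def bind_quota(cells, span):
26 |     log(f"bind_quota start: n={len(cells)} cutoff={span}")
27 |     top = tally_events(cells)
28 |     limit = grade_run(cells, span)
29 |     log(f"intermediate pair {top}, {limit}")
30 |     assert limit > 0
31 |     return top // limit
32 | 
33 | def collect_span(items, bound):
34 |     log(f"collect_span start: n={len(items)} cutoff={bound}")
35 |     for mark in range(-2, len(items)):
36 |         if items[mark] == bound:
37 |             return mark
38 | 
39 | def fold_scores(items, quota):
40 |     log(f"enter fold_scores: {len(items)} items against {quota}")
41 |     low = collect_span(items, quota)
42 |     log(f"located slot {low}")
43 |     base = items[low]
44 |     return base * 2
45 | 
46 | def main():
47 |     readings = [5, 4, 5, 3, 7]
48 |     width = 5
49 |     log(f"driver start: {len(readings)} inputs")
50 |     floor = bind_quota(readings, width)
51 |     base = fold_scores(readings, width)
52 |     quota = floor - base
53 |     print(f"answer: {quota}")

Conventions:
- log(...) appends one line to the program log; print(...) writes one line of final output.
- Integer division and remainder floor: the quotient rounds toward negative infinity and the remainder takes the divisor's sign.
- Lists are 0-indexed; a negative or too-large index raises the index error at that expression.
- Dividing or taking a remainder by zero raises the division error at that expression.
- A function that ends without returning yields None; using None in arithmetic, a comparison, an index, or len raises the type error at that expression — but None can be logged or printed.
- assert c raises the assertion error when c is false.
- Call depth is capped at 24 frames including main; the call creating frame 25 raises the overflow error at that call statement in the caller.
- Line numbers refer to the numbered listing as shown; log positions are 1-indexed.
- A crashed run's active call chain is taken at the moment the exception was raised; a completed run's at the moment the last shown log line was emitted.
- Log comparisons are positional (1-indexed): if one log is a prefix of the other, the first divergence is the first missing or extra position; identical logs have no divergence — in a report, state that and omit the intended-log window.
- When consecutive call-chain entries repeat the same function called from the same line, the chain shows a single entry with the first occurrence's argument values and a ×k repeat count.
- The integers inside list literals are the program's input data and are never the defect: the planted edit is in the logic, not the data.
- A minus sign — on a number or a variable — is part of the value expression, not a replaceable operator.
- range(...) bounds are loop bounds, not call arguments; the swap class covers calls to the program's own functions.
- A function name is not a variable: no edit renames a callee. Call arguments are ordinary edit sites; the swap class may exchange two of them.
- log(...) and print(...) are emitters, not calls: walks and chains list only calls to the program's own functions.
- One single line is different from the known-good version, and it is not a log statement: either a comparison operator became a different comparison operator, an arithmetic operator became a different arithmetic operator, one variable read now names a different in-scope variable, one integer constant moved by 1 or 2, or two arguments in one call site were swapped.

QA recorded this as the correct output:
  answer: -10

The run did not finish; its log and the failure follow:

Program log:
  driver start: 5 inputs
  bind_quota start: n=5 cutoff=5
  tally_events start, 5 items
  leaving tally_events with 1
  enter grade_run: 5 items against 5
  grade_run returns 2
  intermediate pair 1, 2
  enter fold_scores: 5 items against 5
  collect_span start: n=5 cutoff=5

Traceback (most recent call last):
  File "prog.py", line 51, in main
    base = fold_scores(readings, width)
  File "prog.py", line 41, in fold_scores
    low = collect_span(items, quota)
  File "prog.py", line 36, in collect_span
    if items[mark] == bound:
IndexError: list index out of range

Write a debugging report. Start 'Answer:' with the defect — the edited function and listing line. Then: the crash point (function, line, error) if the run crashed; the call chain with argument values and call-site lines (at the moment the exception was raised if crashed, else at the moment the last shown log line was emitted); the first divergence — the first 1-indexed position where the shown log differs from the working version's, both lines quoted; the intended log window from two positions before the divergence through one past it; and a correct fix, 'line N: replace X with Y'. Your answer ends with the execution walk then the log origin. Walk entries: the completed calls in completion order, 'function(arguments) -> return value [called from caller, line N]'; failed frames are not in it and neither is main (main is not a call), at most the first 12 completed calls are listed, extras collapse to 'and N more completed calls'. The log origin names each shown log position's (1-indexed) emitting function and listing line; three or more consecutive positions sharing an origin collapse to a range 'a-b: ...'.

Answer: the defect is in collect_span at line 35.
Key fact: The shown log is a 9-line prefix of the intended one, whose next entry is 'located slot 0'.
Crash: collect_span, line 36, IndexError.
Call chain: main -> fold_scores([5, 4, 5, 3, 7], 5) (called at line 51) -> collect_span([5, 4, 5, 3, 7], 5) (called at line 41).
First divergence: position 10; the shown log stops at 9 lines while the working version next logs 'located slot 0'.
Intended log window:
  8: enter fold_scores: 5 items against 5
  9: collect_span start: n=5 cutoff=5
  10: located slot 0
Execution walk:
  tally_events([5, 4, 5, 3, 7]) -> 1  [called from bind_quota, line 27]
  grade_run([5, 4, 5, 3, 7], 5) -> 2  [called from bind_quota, line 28]
  bind_quota([5, 4, 5, 3, 7], 5) -> 0  [called from main, line 50]
Log origins:
  1: logged in main at line 49
  2: logged in bind_quota at line 26
  3: logged in tally_events at line 2
  4: logged in tally_events at line 7
  5: logged in grade_run at line 11
  6: logged in grade_run at line 16
  7: logged in bind_quota at line 29
  8: logged in fold_scores at line 40
  9: logged in collect_span at line 34
A correct fix: line 35: replace `-2` with `0`.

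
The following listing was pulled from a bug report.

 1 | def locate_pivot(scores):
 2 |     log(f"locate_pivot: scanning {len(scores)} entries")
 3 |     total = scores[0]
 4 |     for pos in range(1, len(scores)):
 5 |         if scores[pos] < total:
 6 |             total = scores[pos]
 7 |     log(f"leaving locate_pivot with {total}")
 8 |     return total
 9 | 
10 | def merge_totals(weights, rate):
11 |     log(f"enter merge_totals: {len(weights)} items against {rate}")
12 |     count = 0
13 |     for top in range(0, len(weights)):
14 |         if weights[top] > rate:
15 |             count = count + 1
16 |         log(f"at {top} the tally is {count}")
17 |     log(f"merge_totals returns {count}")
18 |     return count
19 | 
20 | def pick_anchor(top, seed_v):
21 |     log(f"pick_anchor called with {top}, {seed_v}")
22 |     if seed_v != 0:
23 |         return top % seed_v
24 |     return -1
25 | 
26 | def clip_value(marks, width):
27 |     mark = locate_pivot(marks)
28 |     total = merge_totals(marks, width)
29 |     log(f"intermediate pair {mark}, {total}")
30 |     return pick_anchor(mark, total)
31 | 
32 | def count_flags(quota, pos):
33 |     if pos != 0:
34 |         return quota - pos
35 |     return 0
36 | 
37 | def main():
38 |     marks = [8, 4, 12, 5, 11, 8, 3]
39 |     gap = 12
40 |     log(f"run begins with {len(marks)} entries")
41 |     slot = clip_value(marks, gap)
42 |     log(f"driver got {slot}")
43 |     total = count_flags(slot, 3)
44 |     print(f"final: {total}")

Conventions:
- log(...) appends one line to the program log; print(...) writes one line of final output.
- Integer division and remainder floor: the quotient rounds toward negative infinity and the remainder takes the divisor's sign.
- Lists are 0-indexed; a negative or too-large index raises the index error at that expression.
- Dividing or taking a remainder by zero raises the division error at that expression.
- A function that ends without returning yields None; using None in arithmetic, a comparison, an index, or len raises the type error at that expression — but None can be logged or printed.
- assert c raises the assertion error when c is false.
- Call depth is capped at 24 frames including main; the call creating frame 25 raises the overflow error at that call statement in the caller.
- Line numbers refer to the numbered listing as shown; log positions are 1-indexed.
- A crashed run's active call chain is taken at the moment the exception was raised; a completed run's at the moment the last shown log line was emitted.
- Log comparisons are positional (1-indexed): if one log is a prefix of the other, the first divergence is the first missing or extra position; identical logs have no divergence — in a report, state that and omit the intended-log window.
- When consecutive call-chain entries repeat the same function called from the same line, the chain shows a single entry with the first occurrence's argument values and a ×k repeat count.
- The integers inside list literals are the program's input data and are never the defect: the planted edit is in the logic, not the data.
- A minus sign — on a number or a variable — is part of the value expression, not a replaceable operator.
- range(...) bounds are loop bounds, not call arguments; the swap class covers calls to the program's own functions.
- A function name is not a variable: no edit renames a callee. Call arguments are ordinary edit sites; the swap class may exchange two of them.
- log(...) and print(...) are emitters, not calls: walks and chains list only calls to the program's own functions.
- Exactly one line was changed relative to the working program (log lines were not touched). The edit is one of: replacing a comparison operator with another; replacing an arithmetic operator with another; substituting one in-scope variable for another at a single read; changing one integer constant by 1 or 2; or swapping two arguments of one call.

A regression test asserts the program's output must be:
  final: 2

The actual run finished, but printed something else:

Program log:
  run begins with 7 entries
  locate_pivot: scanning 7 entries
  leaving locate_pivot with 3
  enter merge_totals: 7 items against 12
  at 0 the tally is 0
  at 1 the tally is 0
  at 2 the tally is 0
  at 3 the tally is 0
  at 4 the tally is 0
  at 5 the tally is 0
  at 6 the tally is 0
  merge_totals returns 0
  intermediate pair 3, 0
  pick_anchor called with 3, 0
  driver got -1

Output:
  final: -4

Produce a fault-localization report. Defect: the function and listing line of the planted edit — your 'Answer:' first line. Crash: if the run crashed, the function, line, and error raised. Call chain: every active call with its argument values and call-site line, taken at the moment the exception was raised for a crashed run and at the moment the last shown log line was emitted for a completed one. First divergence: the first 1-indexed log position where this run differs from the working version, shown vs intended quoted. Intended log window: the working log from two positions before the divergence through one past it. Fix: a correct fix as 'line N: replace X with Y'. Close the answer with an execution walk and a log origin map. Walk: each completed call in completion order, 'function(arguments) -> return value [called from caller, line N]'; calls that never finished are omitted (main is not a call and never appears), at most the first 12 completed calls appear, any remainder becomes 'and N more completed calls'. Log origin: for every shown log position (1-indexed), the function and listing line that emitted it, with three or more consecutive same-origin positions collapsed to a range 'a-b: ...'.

Answer: the defect is in count_flags at line 34.
Core observation: The two runs log identically and part ways only at the printed values.
Call chain: main.
First divergence: there is none — every log position agrees.
Execution walk:
  locate_pivot([8, 4, 12, 5, 11, 8, 3]) -> 3  [called from clip_value, line 27]
  merge_totals([8, 4, 12, 5, 11, 8, 3], 12) -> 0  [called from clip_value, line 28]
  pick_anchor(3, 0) -> -1  [called from clip_value, line 30]
  clip_value([8, 4, 12, 5, 11, 8, 3], 12) -> -1  [called from main, line 41]
  count_flags(-1, 3) -> -4  [called from main, line 43]
Log origin:
  1: emitted by main (line 40)
  2: emitted by locate_pivot (line 2)
  3: emitted by locate_pivot (line 7)
  4: emitted by merge_totals (line 11)
  5-11: emitted by merge_totals (line 16)
  12: emitted by merge_totals (line 17)
  13: emitted by clip_value (line 29)
  14: emitted by pick_anchor (line 21)
  15: emitted by main (line 42)
A correct fix: line 34: replace `-` with `%`.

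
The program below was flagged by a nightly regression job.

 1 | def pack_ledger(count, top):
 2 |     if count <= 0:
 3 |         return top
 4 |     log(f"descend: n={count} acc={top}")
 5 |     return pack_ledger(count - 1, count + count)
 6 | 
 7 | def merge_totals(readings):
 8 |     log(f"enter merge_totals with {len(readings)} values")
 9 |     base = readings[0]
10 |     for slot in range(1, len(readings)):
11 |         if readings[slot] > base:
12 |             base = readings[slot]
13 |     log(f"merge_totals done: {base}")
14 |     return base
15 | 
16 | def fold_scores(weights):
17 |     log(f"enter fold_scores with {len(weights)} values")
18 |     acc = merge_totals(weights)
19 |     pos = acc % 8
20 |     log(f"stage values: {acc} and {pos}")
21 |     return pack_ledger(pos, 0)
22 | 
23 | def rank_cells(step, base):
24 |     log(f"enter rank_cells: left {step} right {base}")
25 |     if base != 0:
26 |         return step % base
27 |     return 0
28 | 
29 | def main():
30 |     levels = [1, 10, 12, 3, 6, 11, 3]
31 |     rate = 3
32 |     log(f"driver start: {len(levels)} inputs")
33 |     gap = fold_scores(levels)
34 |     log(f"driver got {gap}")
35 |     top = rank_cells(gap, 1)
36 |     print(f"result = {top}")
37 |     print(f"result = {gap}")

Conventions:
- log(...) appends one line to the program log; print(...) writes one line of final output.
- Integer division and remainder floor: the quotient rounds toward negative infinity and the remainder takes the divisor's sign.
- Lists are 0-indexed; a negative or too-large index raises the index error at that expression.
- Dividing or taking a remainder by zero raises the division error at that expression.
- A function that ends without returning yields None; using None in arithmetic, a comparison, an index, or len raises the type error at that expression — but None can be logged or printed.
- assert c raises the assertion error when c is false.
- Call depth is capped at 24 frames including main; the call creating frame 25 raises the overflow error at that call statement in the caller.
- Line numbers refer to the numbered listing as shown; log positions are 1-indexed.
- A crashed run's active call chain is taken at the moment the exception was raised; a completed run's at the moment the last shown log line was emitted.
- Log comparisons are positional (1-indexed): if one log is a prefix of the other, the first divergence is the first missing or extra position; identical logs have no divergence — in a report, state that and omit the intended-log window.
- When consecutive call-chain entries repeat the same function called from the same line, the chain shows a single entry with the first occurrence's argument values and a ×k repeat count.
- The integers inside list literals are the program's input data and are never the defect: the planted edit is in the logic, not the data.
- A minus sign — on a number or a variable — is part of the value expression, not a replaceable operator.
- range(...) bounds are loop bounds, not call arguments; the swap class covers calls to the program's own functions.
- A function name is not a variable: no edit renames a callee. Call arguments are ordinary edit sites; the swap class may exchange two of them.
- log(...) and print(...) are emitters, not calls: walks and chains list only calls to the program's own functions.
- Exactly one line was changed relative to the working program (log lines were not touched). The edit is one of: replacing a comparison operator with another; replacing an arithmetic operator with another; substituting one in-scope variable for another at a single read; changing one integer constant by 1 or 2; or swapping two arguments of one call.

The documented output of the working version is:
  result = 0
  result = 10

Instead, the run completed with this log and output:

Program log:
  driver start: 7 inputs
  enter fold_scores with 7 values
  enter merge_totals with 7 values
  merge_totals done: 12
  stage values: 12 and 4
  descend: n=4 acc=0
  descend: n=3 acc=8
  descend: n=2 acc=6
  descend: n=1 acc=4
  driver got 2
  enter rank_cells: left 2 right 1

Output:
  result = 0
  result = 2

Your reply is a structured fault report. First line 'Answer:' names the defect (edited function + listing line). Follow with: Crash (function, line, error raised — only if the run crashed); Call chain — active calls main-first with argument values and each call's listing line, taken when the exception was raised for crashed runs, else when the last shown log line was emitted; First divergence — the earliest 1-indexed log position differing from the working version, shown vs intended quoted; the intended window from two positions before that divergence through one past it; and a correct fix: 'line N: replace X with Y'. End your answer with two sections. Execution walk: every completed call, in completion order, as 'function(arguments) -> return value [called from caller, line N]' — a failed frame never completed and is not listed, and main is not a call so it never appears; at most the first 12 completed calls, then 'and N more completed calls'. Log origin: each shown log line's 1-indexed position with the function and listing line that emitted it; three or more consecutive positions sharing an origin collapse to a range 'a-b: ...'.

Answer: the defect is in pack_ledger at line 5.
Key fact: Position 7 is the first bad log line: 'descend: n=3 acc=8' should read 'descend: n=3 acc=4'.
Call chain: main -> rank_cells(2, 1) (called at line 35).
First divergence: position 7 — shown 'descend: n=3 acc=8', intended 'descend: n=3 acc=4'.
Intended log window:
  5: stage values: 12 and 4
  6: descend: n=4 acc=0
  7: descend: n=3 acc=4
  8: descend: n=2 acc=7
Execution walk:
  merge_totals([1, 10, 12, 3, 6, 11, 3]) -> 12  [called from fold_scores, line 18]
  pack_ledger(0, 2) -> 2  [called from pack_ledger, line 5]
  pack_ledger(1, 4) -> 2  [called from pack_ledger, line 5]
  pack_ledger(2, 6) -> 2  [called from pack_ledger, line 5]
  pack_ledger(3, 8) -> 2  [called from pack_ledger, line 5]
  pack_ledger(4, 0) -> 2  [called from fold_scores, line 21]
  fold_scores([1, 10, 12, 3, 6, 11, 3]) -> 2  [called from main, line 33]
  rank_cells(2, 1) -> 0  [called from main, line 35]
Origin of each log line:
  1: from main, line 32
  2: from fold_scores, line 17
  3: from merge_totals, line 8
  4: from merge_totals, line 13
  5: from fold_scores, line 20
  6-9: from pack_ledger, line 4
  10: from main, line 34
  11: from rank_cells, line 24
A correct fix: line 5: replace `count + count` with `top + count`.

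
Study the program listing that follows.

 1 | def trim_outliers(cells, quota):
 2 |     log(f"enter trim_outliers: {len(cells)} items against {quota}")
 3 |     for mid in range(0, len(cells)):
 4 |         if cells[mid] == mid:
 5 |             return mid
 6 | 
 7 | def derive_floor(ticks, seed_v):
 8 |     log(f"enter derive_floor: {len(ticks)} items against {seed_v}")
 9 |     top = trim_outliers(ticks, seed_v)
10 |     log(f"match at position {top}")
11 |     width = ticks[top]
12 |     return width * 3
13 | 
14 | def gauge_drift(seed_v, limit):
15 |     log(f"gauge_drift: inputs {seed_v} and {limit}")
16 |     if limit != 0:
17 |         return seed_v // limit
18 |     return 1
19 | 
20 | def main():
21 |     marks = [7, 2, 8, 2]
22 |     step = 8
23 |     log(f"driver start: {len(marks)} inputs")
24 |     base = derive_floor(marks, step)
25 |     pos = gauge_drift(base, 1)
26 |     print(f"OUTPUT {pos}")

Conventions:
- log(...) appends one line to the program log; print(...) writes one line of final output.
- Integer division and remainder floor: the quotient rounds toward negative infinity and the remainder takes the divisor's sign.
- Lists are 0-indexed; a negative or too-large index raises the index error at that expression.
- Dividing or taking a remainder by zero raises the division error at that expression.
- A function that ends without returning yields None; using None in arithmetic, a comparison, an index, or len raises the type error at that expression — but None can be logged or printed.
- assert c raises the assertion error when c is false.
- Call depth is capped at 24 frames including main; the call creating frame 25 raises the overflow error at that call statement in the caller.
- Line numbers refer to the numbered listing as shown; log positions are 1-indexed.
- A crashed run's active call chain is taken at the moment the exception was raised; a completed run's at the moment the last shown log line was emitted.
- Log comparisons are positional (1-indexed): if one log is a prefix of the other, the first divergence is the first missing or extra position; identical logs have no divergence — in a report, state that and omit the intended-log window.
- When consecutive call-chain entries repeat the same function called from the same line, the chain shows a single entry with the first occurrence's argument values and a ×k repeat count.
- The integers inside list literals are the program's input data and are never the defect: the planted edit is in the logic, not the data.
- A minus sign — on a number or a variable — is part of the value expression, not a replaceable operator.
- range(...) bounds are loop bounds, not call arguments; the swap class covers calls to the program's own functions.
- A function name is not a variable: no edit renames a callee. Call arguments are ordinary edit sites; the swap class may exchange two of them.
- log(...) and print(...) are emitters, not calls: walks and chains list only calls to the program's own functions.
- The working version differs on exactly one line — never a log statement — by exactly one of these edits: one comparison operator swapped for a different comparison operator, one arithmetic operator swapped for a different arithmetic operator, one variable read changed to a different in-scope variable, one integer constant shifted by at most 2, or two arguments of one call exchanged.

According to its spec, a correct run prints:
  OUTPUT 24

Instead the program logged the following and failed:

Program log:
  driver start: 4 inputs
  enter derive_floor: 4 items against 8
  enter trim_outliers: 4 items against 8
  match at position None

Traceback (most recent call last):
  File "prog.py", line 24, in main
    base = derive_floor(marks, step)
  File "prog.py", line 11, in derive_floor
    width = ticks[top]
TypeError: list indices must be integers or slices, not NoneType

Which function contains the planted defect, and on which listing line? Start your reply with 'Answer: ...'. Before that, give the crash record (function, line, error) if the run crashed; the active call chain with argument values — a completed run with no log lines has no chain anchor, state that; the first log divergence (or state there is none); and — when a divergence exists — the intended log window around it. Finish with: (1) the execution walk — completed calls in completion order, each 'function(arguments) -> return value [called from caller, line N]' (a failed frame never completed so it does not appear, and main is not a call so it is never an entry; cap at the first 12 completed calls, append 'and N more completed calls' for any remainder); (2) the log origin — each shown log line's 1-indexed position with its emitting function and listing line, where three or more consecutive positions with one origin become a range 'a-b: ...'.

Answer: the defect is in trim_outliers at line 4.
The tell: The log first diverges at position 4: the faulty run prints 'match at position None' where the working version prints 'match at position 2'.
Crash: derive_floor, line 11, TypeError.
Call chain: main -> derive_floor([7, 2, 8, 2], 8) (called at line 24).
First divergence: position 4; shown 'match at position None' vs intended 'match at position 2'.
Intended log window:
  2: enter derive_floor: 4 items against 8
  3: enter trim_outliers: 4 items against 8
  4: match at position 2
  5: gauge_drift: inputs 24 and 1
Execution walk:
  trim_outliers([7, 2, 8, 2], 8) -> None  [called from derive_floor, line 9]
Log line origins:
  1: emitted by main (line 23)
  2: emitted by derive_floor (line 8)
  3: emitted by trim_outliers (line 2)
  4: emitted by derive_floor (line 10)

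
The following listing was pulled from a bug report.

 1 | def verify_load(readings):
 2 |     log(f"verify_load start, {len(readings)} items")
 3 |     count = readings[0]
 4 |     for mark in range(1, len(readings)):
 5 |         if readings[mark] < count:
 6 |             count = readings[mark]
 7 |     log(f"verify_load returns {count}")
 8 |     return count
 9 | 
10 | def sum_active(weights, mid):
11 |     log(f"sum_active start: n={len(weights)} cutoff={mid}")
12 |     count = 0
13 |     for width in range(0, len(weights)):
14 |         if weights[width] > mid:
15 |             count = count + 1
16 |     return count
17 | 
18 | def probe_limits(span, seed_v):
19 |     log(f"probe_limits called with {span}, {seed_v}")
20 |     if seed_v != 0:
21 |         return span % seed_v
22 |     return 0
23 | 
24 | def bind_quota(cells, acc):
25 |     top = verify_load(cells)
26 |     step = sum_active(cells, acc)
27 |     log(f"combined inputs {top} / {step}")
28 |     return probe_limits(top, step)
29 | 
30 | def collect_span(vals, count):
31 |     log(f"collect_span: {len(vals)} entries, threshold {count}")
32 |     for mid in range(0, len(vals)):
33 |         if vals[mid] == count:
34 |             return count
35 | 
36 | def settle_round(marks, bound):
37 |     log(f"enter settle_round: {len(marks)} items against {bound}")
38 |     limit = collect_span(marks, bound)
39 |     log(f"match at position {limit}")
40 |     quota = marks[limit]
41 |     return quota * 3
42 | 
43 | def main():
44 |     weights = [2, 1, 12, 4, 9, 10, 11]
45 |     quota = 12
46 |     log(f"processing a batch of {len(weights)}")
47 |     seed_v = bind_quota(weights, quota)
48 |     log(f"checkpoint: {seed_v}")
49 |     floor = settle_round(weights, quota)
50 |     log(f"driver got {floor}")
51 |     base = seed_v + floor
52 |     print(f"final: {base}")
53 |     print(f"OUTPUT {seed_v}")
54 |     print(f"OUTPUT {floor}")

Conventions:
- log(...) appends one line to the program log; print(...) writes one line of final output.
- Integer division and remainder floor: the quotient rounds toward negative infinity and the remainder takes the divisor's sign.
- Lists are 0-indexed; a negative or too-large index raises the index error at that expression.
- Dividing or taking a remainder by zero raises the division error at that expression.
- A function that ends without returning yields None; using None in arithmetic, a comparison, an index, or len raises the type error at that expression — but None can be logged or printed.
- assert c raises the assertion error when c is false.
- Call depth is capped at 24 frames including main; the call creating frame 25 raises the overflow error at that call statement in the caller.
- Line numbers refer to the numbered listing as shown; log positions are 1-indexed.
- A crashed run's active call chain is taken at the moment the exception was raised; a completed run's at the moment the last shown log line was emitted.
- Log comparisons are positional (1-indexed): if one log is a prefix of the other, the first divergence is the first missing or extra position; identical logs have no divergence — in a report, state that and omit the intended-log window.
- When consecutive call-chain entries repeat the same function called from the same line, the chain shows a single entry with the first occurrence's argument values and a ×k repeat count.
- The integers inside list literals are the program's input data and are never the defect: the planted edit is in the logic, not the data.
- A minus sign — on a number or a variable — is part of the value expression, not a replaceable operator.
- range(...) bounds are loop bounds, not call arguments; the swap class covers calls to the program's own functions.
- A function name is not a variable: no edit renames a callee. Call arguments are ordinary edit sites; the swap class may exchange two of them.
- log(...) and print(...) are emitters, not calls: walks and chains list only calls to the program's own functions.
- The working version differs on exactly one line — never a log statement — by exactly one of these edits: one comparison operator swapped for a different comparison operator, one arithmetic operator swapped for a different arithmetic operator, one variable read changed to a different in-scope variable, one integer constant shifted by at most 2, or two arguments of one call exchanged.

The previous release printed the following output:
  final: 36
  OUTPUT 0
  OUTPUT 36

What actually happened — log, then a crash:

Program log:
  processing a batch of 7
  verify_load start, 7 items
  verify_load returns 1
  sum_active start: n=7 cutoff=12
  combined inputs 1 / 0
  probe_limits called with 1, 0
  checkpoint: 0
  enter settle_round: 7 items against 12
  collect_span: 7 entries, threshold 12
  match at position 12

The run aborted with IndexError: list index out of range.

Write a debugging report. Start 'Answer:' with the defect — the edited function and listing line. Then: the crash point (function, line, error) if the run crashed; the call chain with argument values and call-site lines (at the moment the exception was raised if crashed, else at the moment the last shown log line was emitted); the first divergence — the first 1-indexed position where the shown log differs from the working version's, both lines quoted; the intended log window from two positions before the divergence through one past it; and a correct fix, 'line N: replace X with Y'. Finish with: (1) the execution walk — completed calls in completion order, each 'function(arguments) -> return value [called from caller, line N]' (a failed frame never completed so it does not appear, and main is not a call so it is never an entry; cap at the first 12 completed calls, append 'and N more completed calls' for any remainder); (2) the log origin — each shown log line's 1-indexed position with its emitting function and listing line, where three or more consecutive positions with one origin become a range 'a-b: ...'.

Answer: the defect is in collect_span at line 34.
Key fact: The earliest visible damage is log position 10 — 'match at position 12' rather than the intended 'match at position 2'.
Crash: settle_round, line 40, IndexError.
Call chain: main -> settle_round([2, 1, 12, 4, 9, 10, 11], 12) (called at line 49).
First divergence: position 10 — shown 'match at position 12', intended 'match at position 2'.
Intended log window:
  8: enter settle_round: 7 items against 12
  9: collect_span: 7 entries, threshold 12
  10: match at position 2
  11: driver got 36
Execution walk:
  verify_load([2, 1, 12, 4, 9, 10, 11]) -> 1  [called from bind_quota, line 25]
  sum_active([2, 1, 12, 4, 9, 10, 11], 12) -> 0  [called from bind_quota, line 26]
  probe_limits(1, 0) -> 0  [called from bind_quota, line 28]
  bind_quota([2, 1, 12, 4, 9, 10, 11], 12) -> 0  [called from main, line 47]
  collect_span([2, 1, 12, 4, 9, 10, 11], 12) -> 12  [called from settle_round, line 38]
Log origin:
  1 — main, line 46
  2 — verify_load, line 2
  3 — verify_load, line 7
  4 — sum_active, line 11
  5 — bind_quota, line 27
  6 — probe_limits, line 19
  7 — main, line 48
  8 — settle_round, line 37
  9 — collect_span, line 31
  10 — settle_round, line 39
A correct fix: line 34: replace `count` with `mid`.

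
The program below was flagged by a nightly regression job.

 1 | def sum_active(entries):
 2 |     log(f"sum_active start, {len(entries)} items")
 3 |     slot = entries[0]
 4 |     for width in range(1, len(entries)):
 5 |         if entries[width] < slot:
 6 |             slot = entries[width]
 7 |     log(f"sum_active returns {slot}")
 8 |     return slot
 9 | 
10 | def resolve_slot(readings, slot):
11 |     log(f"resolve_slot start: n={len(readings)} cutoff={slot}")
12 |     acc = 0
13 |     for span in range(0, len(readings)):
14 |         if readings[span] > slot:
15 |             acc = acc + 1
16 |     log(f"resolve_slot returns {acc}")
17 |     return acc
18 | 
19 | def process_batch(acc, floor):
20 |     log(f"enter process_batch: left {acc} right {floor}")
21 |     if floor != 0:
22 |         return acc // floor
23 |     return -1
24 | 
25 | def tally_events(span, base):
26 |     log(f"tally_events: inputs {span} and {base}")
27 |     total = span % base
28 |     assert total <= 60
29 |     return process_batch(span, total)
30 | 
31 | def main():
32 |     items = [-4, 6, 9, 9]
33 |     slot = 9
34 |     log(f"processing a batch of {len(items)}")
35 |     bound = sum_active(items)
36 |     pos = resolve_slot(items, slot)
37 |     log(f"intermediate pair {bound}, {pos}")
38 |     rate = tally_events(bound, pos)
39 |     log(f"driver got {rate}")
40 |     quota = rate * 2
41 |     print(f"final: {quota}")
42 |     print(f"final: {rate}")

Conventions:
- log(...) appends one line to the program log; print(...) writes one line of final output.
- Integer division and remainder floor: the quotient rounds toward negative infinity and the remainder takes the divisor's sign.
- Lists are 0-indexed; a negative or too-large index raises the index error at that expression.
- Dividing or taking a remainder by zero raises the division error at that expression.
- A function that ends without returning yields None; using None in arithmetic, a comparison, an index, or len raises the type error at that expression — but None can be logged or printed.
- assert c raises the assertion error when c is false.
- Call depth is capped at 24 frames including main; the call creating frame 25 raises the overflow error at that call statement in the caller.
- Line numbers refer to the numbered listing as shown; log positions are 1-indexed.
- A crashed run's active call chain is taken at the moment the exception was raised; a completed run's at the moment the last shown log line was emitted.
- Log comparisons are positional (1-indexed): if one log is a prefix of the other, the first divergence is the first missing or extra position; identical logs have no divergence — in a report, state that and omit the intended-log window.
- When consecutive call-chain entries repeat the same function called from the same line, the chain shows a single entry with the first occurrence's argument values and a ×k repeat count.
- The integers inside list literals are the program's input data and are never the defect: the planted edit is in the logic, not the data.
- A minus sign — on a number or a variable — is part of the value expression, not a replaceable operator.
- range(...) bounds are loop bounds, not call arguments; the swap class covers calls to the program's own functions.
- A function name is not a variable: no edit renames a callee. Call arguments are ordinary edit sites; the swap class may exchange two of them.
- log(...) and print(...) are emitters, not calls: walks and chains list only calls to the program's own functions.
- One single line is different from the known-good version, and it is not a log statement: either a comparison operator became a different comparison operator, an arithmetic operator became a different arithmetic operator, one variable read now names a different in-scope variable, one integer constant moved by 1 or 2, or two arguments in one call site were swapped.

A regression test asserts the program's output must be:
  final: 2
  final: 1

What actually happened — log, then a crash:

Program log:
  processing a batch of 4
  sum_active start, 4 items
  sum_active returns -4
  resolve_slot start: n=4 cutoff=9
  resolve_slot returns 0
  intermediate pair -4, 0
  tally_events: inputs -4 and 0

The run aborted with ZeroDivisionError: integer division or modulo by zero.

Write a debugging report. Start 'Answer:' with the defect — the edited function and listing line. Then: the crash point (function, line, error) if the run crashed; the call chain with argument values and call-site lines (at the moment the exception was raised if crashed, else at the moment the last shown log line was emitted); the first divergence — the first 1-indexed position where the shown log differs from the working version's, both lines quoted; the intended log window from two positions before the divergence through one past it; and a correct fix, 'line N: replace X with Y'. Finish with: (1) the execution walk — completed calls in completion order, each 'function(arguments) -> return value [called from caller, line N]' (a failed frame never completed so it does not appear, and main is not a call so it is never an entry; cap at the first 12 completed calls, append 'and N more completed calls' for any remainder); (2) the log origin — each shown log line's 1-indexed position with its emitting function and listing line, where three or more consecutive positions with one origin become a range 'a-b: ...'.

Answer: the defect is in tally_events at line 27.
Key observation: After 7 matching log lines the faulty run goes silent, while the working version continues with 'enter process_batch: left -4 right -4'.
Crash: tally_events, line 27, ZeroDivisionError.
Call chain: main -> tally_events(-4, 0) (called at line 38).
First divergence: position 8 — after 7 matching lines the faulty run goes silent; intended next line 'enter process_batch: left -4 right -4'.
Intended log window:
  6: intermediate pair -4, 0
  7: tally_events: inputs -4 and 0
  8: enter process_batch: left -4 right -4
  9: driver got 1
Execution walk:
  sum_active([-4, 6, 9, 9]) -> -4  [called from main, line 35]
  resolve_slot([-4, 6, 9, 9], 9) -> 0  [called from main, line 36]
Log origin:
  1: emitted by main (line 34)
  2: emitted by sum_active (line 2)
  3: emitted by sum_active (line 7)
  4: emitted by resolve_slot (line 11)
  5: emitted by resolve_slot (line 16)
  6: emitted by main (line 37)
  7: emitted by tally_events (line 26)
A correct fix: line 27: replace `%` with `-`.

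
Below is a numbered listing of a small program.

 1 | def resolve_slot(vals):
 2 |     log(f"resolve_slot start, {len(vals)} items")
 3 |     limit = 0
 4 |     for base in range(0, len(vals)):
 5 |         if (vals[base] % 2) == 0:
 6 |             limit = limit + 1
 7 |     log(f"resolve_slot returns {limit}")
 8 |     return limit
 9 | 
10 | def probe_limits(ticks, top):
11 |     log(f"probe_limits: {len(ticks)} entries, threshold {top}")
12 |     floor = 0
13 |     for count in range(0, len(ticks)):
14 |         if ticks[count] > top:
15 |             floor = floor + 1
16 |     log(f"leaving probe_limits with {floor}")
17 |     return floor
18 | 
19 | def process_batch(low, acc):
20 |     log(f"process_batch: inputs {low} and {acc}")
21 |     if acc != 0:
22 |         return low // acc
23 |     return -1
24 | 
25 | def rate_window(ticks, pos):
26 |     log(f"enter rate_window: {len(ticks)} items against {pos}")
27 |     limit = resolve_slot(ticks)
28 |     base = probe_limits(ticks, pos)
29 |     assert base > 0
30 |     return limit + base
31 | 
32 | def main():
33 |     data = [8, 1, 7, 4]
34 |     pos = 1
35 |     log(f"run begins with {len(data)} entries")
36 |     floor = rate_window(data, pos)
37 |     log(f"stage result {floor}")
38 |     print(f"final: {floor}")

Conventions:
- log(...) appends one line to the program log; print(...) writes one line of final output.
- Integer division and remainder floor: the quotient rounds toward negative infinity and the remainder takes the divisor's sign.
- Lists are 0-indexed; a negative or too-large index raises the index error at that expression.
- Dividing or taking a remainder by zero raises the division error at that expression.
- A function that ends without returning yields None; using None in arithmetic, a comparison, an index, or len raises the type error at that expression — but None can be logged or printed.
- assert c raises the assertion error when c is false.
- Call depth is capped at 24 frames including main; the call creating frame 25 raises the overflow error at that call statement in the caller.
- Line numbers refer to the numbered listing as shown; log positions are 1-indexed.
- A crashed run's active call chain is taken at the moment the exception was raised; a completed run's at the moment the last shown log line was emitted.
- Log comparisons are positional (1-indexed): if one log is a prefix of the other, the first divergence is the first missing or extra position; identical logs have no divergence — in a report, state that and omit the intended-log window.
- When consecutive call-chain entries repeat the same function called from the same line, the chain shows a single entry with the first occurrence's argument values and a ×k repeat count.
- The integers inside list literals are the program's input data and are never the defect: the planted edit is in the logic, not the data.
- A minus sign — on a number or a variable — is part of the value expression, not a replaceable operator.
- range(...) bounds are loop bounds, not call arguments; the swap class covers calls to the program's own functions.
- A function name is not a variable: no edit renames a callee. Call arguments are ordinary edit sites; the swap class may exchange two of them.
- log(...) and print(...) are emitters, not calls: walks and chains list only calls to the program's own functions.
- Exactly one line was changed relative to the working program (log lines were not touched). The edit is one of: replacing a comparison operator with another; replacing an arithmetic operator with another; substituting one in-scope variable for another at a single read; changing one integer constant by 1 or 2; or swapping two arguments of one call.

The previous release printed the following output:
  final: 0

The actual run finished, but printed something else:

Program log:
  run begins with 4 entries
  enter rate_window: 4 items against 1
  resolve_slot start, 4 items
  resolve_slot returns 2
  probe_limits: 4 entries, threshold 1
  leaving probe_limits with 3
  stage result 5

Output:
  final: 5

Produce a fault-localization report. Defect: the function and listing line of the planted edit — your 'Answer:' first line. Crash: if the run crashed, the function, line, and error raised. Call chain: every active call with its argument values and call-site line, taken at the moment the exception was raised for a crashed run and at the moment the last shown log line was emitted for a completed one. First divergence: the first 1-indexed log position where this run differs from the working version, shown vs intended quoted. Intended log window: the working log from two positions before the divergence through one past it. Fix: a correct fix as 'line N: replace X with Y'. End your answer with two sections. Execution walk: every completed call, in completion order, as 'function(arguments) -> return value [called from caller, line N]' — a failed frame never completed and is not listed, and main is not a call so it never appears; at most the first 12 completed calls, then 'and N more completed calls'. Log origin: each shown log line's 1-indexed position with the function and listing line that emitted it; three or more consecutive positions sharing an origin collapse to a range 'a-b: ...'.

Answer: the defect is in rate_window at line 30.
Core observation: Position 7 is the first bad log line: 'stage result 5' should read 'stage result 0'.
Call chain: main.
First divergence: position 7 — shown 'stage result 5', intended 'stage result 0'.
Intended log window:
  5: probe_limits: 4 entries, threshold 1
  6: leaving probe_limits with 3
  7: stage result 0
Execution walk:
  resolve_slot([8, 1, 7, 4]) -> 2  [called from rate_window, line 27]
  probe_limits([8, 1, 7, 4], 1) -> 3  [called from rate_window, line 28]
  rate_window([8, 1, 7, 4], 1) -> 5  [called from main, line 36]
Log line origins:
  1: emitted by main (line 35)
  2: emitted by rate_window (line 26)
  3: emitted by resolve_slot (line 2)
  4: emitted by resolve_slot (line 7)
  5: emitted by probe_limits (line 11)
  6: emitted by probe_limits (line 16)
  7: emitted by main (line 37)
A correct fix: line 30: replace `+` with `//`.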